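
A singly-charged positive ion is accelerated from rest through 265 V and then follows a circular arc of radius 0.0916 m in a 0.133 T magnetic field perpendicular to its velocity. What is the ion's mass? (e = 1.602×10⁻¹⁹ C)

Combine |q|V = ½mv² and r = mv/(|q|B): eliminate v to get m = qB²r²/(2V).
m = (1.602×10⁻¹⁹)(0.133)²(0.0916)²/(2·265) ≈ 4.49×10⁻²⁶ kg.

m ≈ 4.49×10⁻²⁶ kg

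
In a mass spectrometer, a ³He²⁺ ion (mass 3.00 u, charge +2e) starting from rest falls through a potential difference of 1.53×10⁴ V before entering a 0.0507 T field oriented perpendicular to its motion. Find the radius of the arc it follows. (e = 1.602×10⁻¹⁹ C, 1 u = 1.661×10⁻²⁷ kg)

r ≈ 0.430 m

Acceleration: |q|V = ½mv² ⇒ v = √(2|q|V/m) = √(2·3.204×10⁻¹⁹·1.53×10⁴/4.983×10⁻²⁷) ≈ 1.403×10⁶ m/s.
In the field: r = mv/(|q|B) = (4.983×10⁻²⁷)(1.403×10⁶)/((3.204×10⁻¹⁹)(0.0507)) ≈ 0.430 m.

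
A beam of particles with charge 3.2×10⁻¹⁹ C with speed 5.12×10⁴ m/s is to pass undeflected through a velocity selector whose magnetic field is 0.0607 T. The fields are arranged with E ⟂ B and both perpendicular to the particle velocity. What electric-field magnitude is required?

For straight-line motion qE = qvB, so E = vB.
E = 5.12×10⁴ × 0.0607 = 3110 V/m.

E = 3110 V/m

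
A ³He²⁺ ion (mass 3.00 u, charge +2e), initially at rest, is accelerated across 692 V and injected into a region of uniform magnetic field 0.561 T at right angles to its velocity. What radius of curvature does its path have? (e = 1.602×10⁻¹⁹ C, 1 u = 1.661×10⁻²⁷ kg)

Acceleration: |q|V = ½mv² ⇒ v = √(2|q|V/m) = √(2·3.204×10⁻¹⁹·692/4.983×10⁻²⁷) ≈ 2.983×10⁵ m/s.
In the field: r = mv/(|q|B) = (4.983×10⁻²⁷)(2.983×10⁵)/((3.204×10⁻¹⁹)(0.561)) ≈ 8.27×10⁻³ m.

r ≈ 8.27×10⁻³ m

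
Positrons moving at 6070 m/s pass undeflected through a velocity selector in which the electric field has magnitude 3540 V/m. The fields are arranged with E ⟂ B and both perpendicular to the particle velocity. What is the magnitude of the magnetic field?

B = 0.583 T

Balance of forces in the selector: qE = qvB ⇒ B = E/v.
B = 3540/6070 = 0.583 T.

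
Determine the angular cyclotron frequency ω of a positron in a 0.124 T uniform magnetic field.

ω = |q|B/m.
ω = (1.602×10⁻¹⁹)(0.124)/9.109×10⁻³¹ ≈ 2.18×10¹⁰ rad/s.

ω ≈ 2.18×10¹⁰ rad/s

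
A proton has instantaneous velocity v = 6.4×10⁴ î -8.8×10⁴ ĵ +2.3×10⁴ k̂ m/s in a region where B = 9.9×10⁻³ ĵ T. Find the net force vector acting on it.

F ≈ (-3.65×10⁻¹⁷, 0, 1.02×10⁻¹⁶) N

v×B = (-228, 0, 634) N/C.
F = q v×B = (1.602×10⁻¹⁹ C)·(-228, 0, 634) = (-3.65×10⁻¹⁷, 0, 1.02×10⁻¹⁶) N.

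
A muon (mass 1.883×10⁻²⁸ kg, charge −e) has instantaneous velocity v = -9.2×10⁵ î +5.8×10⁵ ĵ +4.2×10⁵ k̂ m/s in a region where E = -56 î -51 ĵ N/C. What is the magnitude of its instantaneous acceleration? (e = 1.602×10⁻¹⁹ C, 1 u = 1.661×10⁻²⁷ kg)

|a| ≈ 6.44×10¹⁰ m/s²

Only an electric field acts, so F = qE = (−1.602×10⁻¹⁹ C)·(-56.0, -51.0, 0) = (8.97×10⁻¹⁸, 8.17×10⁻¹⁸, 0) N.
|a| = |F|/m = 1.213×10⁻¹⁷/1.883×10⁻²⁸ ≈ 6.44×10¹⁰ m/s².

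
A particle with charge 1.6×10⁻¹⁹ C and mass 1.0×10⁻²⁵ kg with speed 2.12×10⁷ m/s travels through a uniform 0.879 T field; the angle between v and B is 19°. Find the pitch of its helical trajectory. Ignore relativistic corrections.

p ≈ 89.6 m

v∥ = v cosθ = 2.12×10⁷·cos19° ≈ 2.004×10⁷ m/s.
T = 2πm/(|q|B) = 2π(1.0×10⁻²⁵)/((1.6×10⁻¹⁹)(0.879)) ≈ 4.468×10⁻⁶ s.
pitch = v∥ T = (2.004×10⁷)(4.468×10⁻⁶) ≈ 89.6 m.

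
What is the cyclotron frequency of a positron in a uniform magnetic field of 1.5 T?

f ≈ 4.2×10¹⁰ Hz

f = |q|B/(2πm).
f = (1.602×10⁻¹⁹)(1.5)/(2π·9.109×10⁻³¹) ≈ 4.2×10¹⁰ Hz.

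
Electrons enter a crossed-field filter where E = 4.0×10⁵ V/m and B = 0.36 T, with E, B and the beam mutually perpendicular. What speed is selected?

v = 1.1×10⁶ m/s

For undeflected motion the electric and magnetic forces balance: qE = qvB.
v = E/B = 4.0×10⁵/0.36 = 1.1×10⁶ m/s.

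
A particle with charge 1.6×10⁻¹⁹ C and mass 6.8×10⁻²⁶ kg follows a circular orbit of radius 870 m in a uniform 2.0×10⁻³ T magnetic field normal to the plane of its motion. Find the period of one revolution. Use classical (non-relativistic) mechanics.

T ≈ 1.3×10⁻³ s

The cyclotron period depends only on m, q, B: T = 2πm/(|q|B).
T = 2π(6.8×10⁻²⁶)/((1.6×10⁻¹⁹)(2.0×10⁻³)) ≈ 1.3×10⁻³ s.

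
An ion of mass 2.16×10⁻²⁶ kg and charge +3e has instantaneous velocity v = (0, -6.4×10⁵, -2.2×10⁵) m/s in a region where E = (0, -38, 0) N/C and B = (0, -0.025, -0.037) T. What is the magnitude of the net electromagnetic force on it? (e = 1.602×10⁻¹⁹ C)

|F| ≈ 8.74×10⁻¹⁵ N

v×B = (1.82×10⁴, 0, 0) N/C.
E + v×B = (1.82×10⁴, -38.0, 0) N/C.
F = q(E + v×B) = (4.806×10⁻¹⁹ C)·(1.82×10⁴, -38.0, 0) = (8.74×10⁻¹⁵, -1.83×10⁻¹⁷, 0) N.
|F| = 8.74×10⁻¹⁵ N.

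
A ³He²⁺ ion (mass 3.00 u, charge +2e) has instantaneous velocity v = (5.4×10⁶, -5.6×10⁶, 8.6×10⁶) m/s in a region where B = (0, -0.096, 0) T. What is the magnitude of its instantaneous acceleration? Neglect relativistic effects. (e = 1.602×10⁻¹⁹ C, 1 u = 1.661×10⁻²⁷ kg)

v×B = (8.26×10⁵, 0, -5.18×10⁵) N/C.
F = q v×B = (3.204×10⁻¹⁹ C)·(8.26×10⁵, 0, -5.18×10⁵) = (2.65×10⁻¹³, 0, -1.66×10⁻¹³) N.
|a| = |F|/m = 3.123×10⁻¹³/4.983×10⁻²⁷ ≈ 6.27×10¹³ m/s².

|a| ≈ 6.27×10¹³ m/s²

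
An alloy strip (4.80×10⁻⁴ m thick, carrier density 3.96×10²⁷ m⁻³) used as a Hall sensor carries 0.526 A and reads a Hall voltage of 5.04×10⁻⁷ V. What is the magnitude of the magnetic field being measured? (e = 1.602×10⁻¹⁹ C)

From V_H = IB/(n e t), B = V_H n e t / I.
B = (5.04×10⁻⁷)(3.96×10²⁷)(1.602×10⁻¹⁹)(4.80×10⁻⁴)/0.526 ≈ 0.292 T.

B ≈ 0.292 T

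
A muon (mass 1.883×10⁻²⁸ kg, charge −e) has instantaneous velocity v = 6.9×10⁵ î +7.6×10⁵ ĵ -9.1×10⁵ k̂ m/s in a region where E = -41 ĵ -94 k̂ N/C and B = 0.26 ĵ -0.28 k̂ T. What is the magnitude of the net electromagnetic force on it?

v×B = (2.38×10⁴, 1.93×10⁵, 1.79×10⁵) N/C.
E + v×B = (2.38×10⁴, 1.93×10⁵, 1.79×10⁵) N/C.
F = q(E + v×B) = (−1.602×10⁻¹⁹ C)·(2.38×10⁴, 1.93×10⁵, 1.79×10⁵) = (-3.81×10⁻¹⁵, -3.09×10⁻¹⁴, -2.87×10⁻¹⁴) N.
|F| = 4.24×10⁻¹⁴ N.

|F| ≈ 4.24×10⁻¹⁴ N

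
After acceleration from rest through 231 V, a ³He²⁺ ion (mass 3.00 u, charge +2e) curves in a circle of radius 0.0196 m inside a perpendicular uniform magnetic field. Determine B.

v = √(2|q|V/m) = √(2·3.204×10⁻¹⁹·231/4.983×10⁻²⁷) ≈ 1.724×10⁵ m/s.
B = mv/(|q|r) = (4.983×10⁻²⁷)(1.724×10⁵)/((3.204×10⁻¹⁹)(0.0196)) ≈ 0.137 T.

B ≈ 0.137 T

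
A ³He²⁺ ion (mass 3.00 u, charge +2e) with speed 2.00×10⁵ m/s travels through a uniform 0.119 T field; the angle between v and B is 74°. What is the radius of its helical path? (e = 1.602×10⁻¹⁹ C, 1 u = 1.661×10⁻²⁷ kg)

v⊥ = v sinθ = 2.00×10⁵·sin74° ≈ 1.923×10⁵ m/s.
r = m v⊥/(|q|B) = (4.983×10⁻²⁷)(1.923×10⁵)/((3.204×10⁻¹⁹)(0.119)) ≈ 0.0251 m.

r ≈ 0.0251 m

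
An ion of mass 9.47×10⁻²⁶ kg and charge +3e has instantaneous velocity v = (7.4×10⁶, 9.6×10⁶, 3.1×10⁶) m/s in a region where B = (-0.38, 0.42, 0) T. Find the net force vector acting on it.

F ≈ (-6.26×10⁻¹³, -5.66×10⁻¹³, 3.25×10⁻¹²) N

v×B = (-1.30×10⁶, -1.18×10⁶, 6.76×10⁶) N/C.
F = q v×B = (4.806×10⁻¹⁹ C)·(-1.30×10⁶, -1.18×10⁶, 6.76×10⁶) = (-6.26×10⁻¹³, -5.66×10⁻¹³, 3.25×10⁻¹²) N.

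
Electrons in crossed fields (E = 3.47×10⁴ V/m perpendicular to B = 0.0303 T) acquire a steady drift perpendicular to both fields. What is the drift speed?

The E×B drift speed is v_d = E/B.
v_d = 3.47×10⁴/0.0303 = 1.15×10⁶ m/s.

v_d ≈ 1.15×10⁶ m/s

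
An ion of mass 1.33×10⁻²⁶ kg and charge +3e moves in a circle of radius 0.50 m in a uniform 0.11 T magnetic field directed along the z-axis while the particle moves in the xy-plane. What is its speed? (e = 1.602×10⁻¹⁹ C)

v ≈ 2.0×10⁶ m/s

From |q|vB = mv²/r, v = |q|Br/m.
v = (4.806×10⁻¹⁹)(0.11)(0.50)/1.33×10⁻²⁶ ≈ 2.0×10⁶ m/s.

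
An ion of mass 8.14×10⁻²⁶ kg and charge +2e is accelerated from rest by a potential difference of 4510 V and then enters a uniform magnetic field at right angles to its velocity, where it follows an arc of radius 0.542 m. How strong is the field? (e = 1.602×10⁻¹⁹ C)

v = √(2|q|V/m) = √(2·3.204×10⁻¹⁹·4510/8.14×10⁻²⁶) ≈ 1.884×10⁵ m/s.
B = mv/(|q|r) = (8.14×10⁻²⁶)(1.884×10⁵)/((3.204×10⁻¹⁹)(0.542)) ≈ 0.0883 T.

B ≈ 0.0883 T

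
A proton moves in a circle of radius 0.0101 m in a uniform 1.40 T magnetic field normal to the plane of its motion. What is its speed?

From |q|vB = mv²/r, v = |q|Br/m.
v = (1.602×10⁻¹⁹)(1.40)(0.0101)/1.673×10⁻²⁷ ≈ 1.35×10⁶ m/s.

v ≈ 1.35×10⁶ m/s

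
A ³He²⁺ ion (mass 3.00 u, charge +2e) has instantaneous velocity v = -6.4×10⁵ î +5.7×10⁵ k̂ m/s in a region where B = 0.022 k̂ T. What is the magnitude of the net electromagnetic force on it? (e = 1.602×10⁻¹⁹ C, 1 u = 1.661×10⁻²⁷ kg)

|F| ≈ 4.51×10⁻¹⁵ N

v×B = (0, 1.41×10⁴, 0) N/C.
F = q v×B = (3.204×10⁻¹⁹ C)·(0, 1.41×10⁴, 0) = (0, 4.51×10⁻¹⁵, 0) N.
|F| = 4.51×10⁻¹⁵ N.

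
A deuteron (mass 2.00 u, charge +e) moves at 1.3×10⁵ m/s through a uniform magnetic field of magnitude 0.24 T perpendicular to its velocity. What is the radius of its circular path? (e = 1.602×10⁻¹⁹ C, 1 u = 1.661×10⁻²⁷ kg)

The magnetic force provides the centripetal force: |q|vB = mv²/r.
r = mv/(|q|B) = (3.322×10⁻²⁷)(1.3×10⁵)/((1.602×10⁻¹⁹)(0.24)) ≈ 0.011 m.

r ≈ 0.011 m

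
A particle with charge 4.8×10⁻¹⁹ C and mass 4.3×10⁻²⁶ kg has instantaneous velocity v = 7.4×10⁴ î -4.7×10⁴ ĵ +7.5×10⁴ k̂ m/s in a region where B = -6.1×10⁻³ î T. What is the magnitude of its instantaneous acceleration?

v×B = (0, -458, -287) N/C.
F = q v×B = (4.8×10⁻¹⁹ C)·(0, -458, -287) = (0, -2.20×10⁻¹⁶, -1.38×10⁻¹⁶) N.
|a| = |F|/m = 2.592×10⁻¹⁶/4.3×10⁻²⁶ ≈ 6.03×10⁹ m/s².

|a| ≈ 6.03×10⁹ m/s²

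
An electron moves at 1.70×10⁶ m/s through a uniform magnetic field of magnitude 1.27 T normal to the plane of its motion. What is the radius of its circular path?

r ≈ 7.61×10⁻⁶ m

The magnetic force provides the centripetal force: |q|vB = mv²/r.
r = mv/(|q|B) = (9.109×10⁻³¹)(1.70×10⁶)/((1.602×10⁻¹⁹)(1.27)) ≈ 7.61×10⁻⁶ m.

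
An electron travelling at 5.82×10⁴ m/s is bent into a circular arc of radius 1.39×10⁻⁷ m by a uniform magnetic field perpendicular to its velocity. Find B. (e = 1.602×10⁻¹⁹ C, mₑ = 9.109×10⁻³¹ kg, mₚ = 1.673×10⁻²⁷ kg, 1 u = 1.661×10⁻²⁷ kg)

From |q|vB = mv²/r, B = mv/(|q|r).
B = (9.109×10⁻³¹)(5.82×10⁴)/((1.602×10⁻¹⁹)(1.39×10⁻⁷)) ≈ 2.38 T.

B ≈ 2.38 T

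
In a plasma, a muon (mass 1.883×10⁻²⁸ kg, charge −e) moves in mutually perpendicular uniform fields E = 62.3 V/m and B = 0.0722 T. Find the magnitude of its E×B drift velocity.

v_d ≈ 863 m/s

The steady drift has the magnetic force balancing the electric force, so v_d = E/B.
v_d = 62.3/0.0722 = 863 m/s.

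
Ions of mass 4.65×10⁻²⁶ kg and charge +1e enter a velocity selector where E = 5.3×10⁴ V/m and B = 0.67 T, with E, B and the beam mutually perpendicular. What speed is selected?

v = 7.9×10⁴ m/s

Zero net Lorentz force requires |qE| = |q v×B|, i.e. E = vB.
v = E/B = 5.3×10⁴/0.67 = 7.9×10⁴ m/s.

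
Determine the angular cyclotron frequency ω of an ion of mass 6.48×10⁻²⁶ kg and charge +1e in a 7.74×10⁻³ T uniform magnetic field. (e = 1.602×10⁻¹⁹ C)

ω = |q|B/m.
ω = (1.602×10⁻¹⁹)(7.74×10⁻³)/6.48×10⁻²⁶ ≈ 1.91×10⁴ rad/s.

ω ≈ 1.91×10⁴ rad/s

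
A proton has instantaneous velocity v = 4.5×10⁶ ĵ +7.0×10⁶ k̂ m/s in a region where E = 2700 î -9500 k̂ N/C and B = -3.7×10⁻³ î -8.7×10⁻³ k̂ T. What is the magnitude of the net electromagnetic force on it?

v×B = (-3.92×10⁴, -2.59×10⁴, 1.66×10⁴) N/C.
E + v×B = (-3.64×10⁴, -2.59×10⁴, 7150) N/C.
F = q(E + v×B) = (1.602×10⁻¹⁹ C)·(-3.64×10⁴, -2.59×10⁴, 7150) = (-5.84×10⁻¹⁵, -4.15×10⁻¹⁵, 1.15×10⁻¹⁵) N.
|F| = 7.25×10⁻¹⁵ N.

|F| ≈ 7.25×10⁻¹⁵ N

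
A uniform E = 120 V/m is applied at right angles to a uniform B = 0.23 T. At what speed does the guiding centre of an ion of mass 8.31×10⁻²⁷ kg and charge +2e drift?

In crossed fields the guiding centre drifts at v_d = |E×B|/B² = E/B, independent of charge and mass.
v_d = 120/0.23 = 520 m/s.

v_d ≈ 520 m/s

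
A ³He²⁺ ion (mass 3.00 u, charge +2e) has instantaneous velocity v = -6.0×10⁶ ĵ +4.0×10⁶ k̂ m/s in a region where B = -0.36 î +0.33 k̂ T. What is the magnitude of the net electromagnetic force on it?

v×B = (-1.98×10⁶, -1.44×10⁶, -2.16×10⁶) N/C.
F = q v×B = (3.204×10⁻¹⁹ C)·(-1.98×10⁶, -1.44×10⁶, -2.16×10⁶) = (-6.34×10⁻¹³, -4.61×10⁻¹³, -6.92×10⁻¹³) N.
|F| = 1.05×10⁻¹² N.

|F| ≈ 1.05×10⁻¹² N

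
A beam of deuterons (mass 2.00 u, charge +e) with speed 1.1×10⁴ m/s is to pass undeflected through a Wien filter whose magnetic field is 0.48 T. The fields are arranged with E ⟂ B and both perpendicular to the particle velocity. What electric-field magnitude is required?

For straight-line motion qE = qvB, so E = vB.
E = 1.1×10⁴ × 0.48 = 5300 V/m.

E = 5300 V/m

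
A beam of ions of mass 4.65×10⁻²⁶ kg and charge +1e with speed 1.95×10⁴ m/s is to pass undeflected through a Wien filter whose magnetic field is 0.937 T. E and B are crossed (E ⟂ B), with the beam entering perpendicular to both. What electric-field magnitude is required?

E = 1.83×10⁴ V/m

For straight-line motion qE = qvB, so E = vB.
E = 1.95×10⁴ × 0.937 = 1.83×10⁴ V/m.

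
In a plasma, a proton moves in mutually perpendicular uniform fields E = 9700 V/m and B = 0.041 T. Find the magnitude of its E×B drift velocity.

The E×B drift speed is v_d = E/B.
v_d = 9700/0.041 = 2.4×10⁵ m/s.

v_d ≈ 2.4×10⁵ m/s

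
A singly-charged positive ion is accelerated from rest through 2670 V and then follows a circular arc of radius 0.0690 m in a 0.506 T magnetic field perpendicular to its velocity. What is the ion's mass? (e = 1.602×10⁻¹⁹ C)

m ≈ 3.66×10⁻²⁶ kg

Combine |q|V = ½mv² and r = mv/(|q|B): eliminate v to get m = qB²r²/(2V).
m = (1.602×10⁻¹⁹)(0.506)²(0.0690)²/(2·2670) ≈ 3.66×10⁻²⁶ kg.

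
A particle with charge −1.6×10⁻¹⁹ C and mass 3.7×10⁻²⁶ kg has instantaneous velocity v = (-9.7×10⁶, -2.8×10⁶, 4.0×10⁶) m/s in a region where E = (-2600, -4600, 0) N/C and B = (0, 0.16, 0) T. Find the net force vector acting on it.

F ≈ (1.03×10⁻¹³, 7.36×10⁻¹⁶, 2.48×10⁻¹³) N

v×B = (-6.40×10⁵, 0, -1.55×10⁶) N/C.
E + v×B = (-6.43×10⁵, -4600, -1.55×10⁶) N/C.
F = q(E + v×B) = (−1.6×10⁻¹⁹ C)·(-6.43×10⁵, -4600, -1.55×10⁶) = (1.03×10⁻¹³, 7.36×10⁻¹⁶, 2.48×10⁻¹³) N.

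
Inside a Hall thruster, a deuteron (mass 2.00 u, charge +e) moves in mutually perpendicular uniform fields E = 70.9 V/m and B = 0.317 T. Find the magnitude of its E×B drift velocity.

v_d ≈ 224 m/s

The steady drift has the magnetic force balancing the electric force, so v_d = E/B.
v_d = 70.9/0.317 = 224 m/s.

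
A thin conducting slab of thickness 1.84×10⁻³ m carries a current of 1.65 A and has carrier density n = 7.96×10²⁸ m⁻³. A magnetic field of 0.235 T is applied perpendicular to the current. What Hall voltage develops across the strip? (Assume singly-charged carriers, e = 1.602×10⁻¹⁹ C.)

V_H = IB/(n e t).
V_H = (1.65)(0.235)/((7.96×10²⁸)(1.602×10⁻¹⁹)(1.84×10⁻³)) ≈ 1.65×10⁻⁸ V.

V_H ≈ 1.65×10⁻⁸ V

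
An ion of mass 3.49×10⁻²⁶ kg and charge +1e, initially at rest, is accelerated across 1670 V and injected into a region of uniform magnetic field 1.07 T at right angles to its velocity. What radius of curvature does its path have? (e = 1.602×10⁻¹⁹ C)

Acceleration: |q|V = ½mv² ⇒ v = √(2|q|V/m) = √(2·1.602×10⁻¹⁹·1670/3.49×10⁻²⁶) ≈ 1.238×10⁵ m/s.
In the field: r = mv/(|q|B) = (3.49×10⁻²⁶)(1.238×10⁵)/((1.602×10⁻¹⁹)(1.07)) ≈ 0.0252 m.

r ≈ 0.0252 m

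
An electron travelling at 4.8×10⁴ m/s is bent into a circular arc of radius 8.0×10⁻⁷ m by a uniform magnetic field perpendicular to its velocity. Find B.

B ≈ 0.34 T

From |q|vB = mv²/r, B = mv/(|q|r).
B = (9.109×10⁻³¹)(4.8×10⁴)/((1.602×10⁻¹⁹)(8.0×10⁻⁷)) ≈ 0.34 T.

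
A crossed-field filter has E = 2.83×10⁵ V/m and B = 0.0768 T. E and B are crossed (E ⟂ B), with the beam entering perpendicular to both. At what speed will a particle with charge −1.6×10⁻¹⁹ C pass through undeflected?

v = 3.68×10⁶ m/s

Zero net Lorentz force requires |qE| = |q v×B|, i.e. E = vB.
v = E/B = 2.83×10⁵/0.0768 = 3.68×10⁶ m/s.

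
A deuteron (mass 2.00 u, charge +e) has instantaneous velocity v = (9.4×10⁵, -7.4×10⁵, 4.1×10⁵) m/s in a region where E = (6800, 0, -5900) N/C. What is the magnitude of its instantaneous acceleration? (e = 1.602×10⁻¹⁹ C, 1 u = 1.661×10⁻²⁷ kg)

Only an electric field acts, so F = qE = (1.602×10⁻¹⁹ C)·(6800, 0, -5900) = (1.09×10⁻¹⁵, 0, -9.45×10⁻¹⁶) N.
|a| = |F|/m = 1.442×10⁻¹⁵/3.322×10⁻²⁷ ≈ 4.34×10¹¹ m/s².

|a| ≈ 4.34×10¹¹ m/s²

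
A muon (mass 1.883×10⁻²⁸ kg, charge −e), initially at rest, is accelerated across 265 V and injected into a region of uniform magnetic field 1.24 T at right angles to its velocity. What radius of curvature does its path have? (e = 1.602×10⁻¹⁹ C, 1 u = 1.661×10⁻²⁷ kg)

r ≈ 6.37×10⁻⁴ m

Acceleration: |q|V = ½mv² ⇒ v = √(2|q|V/m) = √(2·1.602×10⁻¹⁹·265/1.883×10⁻²⁸) ≈ 6.715×10⁵ m/s.
In the field: r = mv/(|q|B) = (1.883×10⁻²⁸)(6.715×10⁵)/((1.602×10⁻¹⁹)(1.24)) ≈ 6.37×10⁻⁴ m.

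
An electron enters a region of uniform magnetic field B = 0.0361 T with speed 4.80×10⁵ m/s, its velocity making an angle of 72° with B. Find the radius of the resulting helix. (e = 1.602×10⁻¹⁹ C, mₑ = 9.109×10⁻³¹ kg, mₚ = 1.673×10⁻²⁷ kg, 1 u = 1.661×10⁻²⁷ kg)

v⊥ = v sinθ = 4.80×10⁵·sin72° ≈ 4.565×10⁵ m/s.
r = m v⊥/(|q|B) = (9.109×10⁻³¹)(4.565×10⁵)/((1.602×10⁻¹⁹)(0.0361)) ≈ 7.19×10⁻⁵ m.

r ≈ 7.19×10⁻⁵ m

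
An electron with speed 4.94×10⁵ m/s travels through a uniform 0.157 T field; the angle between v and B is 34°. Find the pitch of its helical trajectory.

p ≈ 9.32×10⁻⁵ m

v∥ = v cosθ = 4.94×10⁵·cos34° ≈ 4.095×10⁵ m/s.
T = 2πm/(|q|B) = 2π(9.109×10⁻³¹)/((1.602×10⁻¹⁹)(0.157)) ≈ 2.276×10⁻¹⁰ s.
pitch = v∥ T = (4.095×10⁵)(2.276×10⁻¹⁰) ≈ 9.32×10⁻⁵ m.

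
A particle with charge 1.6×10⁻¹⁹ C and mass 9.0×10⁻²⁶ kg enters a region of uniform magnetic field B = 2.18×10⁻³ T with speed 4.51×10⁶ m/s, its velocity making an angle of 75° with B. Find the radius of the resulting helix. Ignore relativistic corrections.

v⊥ = v sinθ = 4.51×10⁶·sin75° ≈ 4.356×10⁶ m/s.
r = m v⊥/(|q|B) = (9.0×10⁻²⁶)(4.356×10⁶)/((1.6×10⁻¹⁹)(2.18×10⁻³)) ≈ 1120 m.

r ≈ 1120 m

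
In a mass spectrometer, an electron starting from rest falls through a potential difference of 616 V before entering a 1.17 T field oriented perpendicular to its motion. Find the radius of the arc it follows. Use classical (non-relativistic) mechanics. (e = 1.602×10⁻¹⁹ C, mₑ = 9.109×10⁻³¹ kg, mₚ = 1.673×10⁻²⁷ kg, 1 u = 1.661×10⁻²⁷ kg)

Acceleration: |q|V = ½mv² ⇒ v = √(2|q|V/m) = √(2·1.602×10⁻¹⁹·616/9.109×10⁻³¹) ≈ 1.472×10⁷ m/s.
In the field: r = mv/(|q|B) = (9.109×10⁻³¹)(1.472×10⁷)/((1.602×10⁻¹⁹)(1.17)) ≈ 7.15×10⁻⁵ m.

r ≈ 7.15×10⁻⁵ m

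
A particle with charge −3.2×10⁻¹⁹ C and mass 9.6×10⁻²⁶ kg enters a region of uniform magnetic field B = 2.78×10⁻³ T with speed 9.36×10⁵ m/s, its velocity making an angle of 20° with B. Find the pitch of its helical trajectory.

p ≈ 596 m

v∥ = v cosθ = 9.36×10⁵·cos20° ≈ 8.796×10⁵ m/s.
T = 2πm/(|q|B) = 2π(9.6×10⁻²⁶)/((3.2×10⁻¹⁹)(2.78×10⁻³)) ≈ 6.780×10⁻⁴ s.
pitch = v∥ T = (8.796×10⁵)(6.780×10⁻⁴) ≈ 596 m.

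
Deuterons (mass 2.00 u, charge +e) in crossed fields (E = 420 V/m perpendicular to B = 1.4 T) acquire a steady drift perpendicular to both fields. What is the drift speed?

v_d ≈ 300 m/s

The E×B drift speed is v_d = E/B.
v_d = 420/1.4 = 300 m/s.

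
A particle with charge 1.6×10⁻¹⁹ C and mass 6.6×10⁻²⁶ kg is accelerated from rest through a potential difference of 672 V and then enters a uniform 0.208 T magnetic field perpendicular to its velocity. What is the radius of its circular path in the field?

Acceleration: |q|V = ½mv² ⇒ v = √(2|q|V/m) = √(2·1.6×10⁻¹⁹·672/6.6×10⁻²⁶) ≈ 5.708×10⁴ m/s.
In the field: r = mv/(|q|B) = (6.6×10⁻²⁶)(5.708×10⁴)/((1.6×10⁻¹⁹)(0.208)) ≈ 0.113 m.

r ≈ 0.113 m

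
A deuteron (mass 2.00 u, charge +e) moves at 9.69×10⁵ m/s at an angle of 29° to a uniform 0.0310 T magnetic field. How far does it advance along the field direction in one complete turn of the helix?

v∥ = v cosθ = 9.69×10⁵·cos29° ≈ 8.475×10⁵ m/s.
T = 2πm/(|q|B) = 2π(3.322×10⁻²⁷)/((1.602×10⁻¹⁹)(0.0310)) ≈ 4.203×10⁻⁶ s.
pitch = v∥ T = (8.475×10⁵)(4.203×10⁻⁶) ≈ 3.56 m.

p ≈ 3.56 m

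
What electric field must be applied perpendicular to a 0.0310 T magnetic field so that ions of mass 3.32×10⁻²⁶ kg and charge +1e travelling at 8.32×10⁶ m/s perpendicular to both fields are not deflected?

For straight-line motion qE = qvB, so E = vB.
E = 8.32×10⁶ × 0.0310 = 2.58×10⁵ V/m.

E = 2.58×10⁵ V/m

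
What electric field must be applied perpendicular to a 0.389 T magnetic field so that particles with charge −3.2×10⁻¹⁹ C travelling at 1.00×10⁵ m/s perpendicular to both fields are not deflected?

E = 3.89×10⁴ V/m

For straight-line motion qE = qvB, so E = vB.
E = 1.00×10⁵ × 0.389 = 3.89×10⁴ V/m.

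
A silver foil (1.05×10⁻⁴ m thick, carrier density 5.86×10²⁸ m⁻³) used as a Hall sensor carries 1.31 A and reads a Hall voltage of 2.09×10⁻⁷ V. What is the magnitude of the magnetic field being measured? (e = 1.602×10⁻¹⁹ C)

B ≈ 0.157 T

From V_H = IB/(n e t), B = V_H n e t / I.
B = (2.09×10⁻⁷)(5.86×10²⁸)(1.602×10⁻¹⁹)(1.05×10⁻⁴)/1.31 ≈ 0.157 T.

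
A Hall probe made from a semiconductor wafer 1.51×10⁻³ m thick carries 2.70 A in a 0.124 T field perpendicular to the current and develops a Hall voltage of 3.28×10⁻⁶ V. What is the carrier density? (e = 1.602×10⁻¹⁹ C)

n ≈ 4.22×10²⁶ m⁻³

From V_H = IB/(n e t), n = IB/(V_H e t).
n = (2.70)(0.124)/((3.28×10⁻⁶)(1.602×10⁻¹⁹)(1.51×10⁻³)) ≈ 4.22×10²⁶ m⁻³.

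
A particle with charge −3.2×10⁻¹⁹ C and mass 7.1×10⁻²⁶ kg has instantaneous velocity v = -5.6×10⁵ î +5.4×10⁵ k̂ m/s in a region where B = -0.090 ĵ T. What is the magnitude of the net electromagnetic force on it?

|F| ≈ 2.24×10⁻¹⁴ N

v×B = (4.86×10⁴, 0, 5.04×10⁴) N/C.
F = q v×B = (−3.2×10⁻¹⁹ C)·(4.86×10⁴, 0, 5.04×10⁴) = (-1.56×10⁻¹⁴, 0, -1.61×10⁻¹⁴) N.
|F| = 2.24×10⁻¹⁴ N.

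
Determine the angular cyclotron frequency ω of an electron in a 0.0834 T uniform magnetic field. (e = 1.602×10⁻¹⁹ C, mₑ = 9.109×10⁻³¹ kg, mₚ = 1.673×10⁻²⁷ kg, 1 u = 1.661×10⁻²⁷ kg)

ω = |q|B/m.
ω = (1.602×10⁻¹⁹)(0.0834)/9.109×10⁻³¹ ≈ 1.47×10¹⁰ rad/s.

ω ≈ 1.47×10¹⁰ rad/s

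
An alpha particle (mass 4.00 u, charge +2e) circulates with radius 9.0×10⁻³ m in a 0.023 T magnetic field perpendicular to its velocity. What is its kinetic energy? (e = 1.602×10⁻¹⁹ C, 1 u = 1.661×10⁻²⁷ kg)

v = |q|Br/m, then KE = ½mv² = (qBr)²/(2m).
v = (3.204×10⁻¹⁹)(0.023)(9.0×10⁻³)/6.644×10⁻²⁷ ≈ 9982 m/s.
KE = ½(6.644×10⁻²⁷)(9982)² ≈ 3.3×10⁻¹⁹ J = 2.1 eV.

KE ≈ 2.1 eV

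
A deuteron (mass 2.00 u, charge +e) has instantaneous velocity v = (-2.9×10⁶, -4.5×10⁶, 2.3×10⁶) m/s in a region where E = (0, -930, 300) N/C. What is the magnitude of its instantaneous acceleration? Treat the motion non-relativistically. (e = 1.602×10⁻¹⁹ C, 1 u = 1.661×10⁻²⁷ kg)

Only an electric field acts, so F = qE = (1.602×10⁻¹⁹ C)·(0, -930, 300) = (0, -1.49×10⁻¹⁶, 4.81×10⁻¹⁷) N.
|a| = |F|/m = 1.565×10⁻¹⁶/3.322×10⁻²⁷ ≈ 4.71×10¹⁰ m/s².

|a| ≈ 4.71×10¹⁰ m/s²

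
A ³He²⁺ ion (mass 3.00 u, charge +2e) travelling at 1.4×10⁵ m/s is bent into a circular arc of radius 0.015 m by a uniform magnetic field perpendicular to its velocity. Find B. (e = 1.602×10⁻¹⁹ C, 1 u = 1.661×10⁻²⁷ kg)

B ≈ 0.15 T

From |q|vB = mv²/r, B = mv/(|q|r).
B = (4.983×10⁻²⁷)(1.4×10⁵)/((3.204×10⁻¹⁹)(0.015)) ≈ 0.15 T.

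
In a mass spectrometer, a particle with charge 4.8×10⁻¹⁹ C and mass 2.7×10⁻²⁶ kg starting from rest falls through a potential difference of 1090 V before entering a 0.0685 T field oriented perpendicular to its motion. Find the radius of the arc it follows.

r ≈ 0.162 m

Acceleration: |q|V = ½mv² ⇒ v = √(2|q|V/m) = √(2·4.8×10⁻¹⁹·1090/2.7×10⁻²⁶) ≈ 1.969×10⁵ m/s.
In the field: r = mv/(|q|B) = (2.7×10⁻²⁶)(1.969×10⁵)/((4.8×10⁻¹⁹)(0.0685)) ≈ 0.162 m.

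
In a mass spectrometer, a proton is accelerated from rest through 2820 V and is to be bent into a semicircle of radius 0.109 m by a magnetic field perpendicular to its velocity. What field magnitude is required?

B ≈ 0.0704 T

v = √(2|q|V/m) = √(2·1.602×10⁻¹⁹·2820/1.673×10⁻²⁷) ≈ 7.349×10⁵ m/s.
B = mv/(|q|r) = (1.673×10⁻²⁷)(7.349×10⁵)/((1.602×10⁻¹⁹)(0.109)) ≈ 0.0704 T.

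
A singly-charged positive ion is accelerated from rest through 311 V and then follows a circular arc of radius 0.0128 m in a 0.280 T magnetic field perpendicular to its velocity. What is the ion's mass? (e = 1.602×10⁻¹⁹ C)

Combine |q|V = ½mv² and r = mv/(|q|B): eliminate v to get m = qB²r²/(2V).
m = (1.602×10⁻¹⁹)(0.280)²(0.0128)²/(2·311) ≈ 3.31×10⁻²⁷ kg.

m ≈ 3.31×10⁻²⁷ kg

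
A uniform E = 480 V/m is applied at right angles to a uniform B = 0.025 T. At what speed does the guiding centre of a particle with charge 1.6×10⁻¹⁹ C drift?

In crossed fields the guiding centre drifts at v_d = |E×B|/B² = E/B, independent of charge and mass.
v_d = 480/0.025 = 1.9×10⁴ m/s.

v_d ≈ 1.9×10⁴ m/s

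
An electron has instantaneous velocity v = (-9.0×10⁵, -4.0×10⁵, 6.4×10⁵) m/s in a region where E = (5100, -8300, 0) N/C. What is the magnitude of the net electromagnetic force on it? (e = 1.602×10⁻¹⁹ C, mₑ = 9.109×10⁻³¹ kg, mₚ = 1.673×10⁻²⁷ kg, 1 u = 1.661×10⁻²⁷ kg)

Only an electric field acts, so F = qE = (−1.602×10⁻¹⁹ C)·(5100, -8300, 0) = (-8.17×10⁻¹⁶, 1.33×10⁻¹⁵, 0) N.
|F| = 1.56×10⁻¹⁵ N.

|F| ≈ 1.56×10⁻¹⁵ N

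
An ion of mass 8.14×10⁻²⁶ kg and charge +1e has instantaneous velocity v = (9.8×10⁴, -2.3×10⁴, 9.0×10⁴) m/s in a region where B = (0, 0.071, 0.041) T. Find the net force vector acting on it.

v×B = (-7330, -4020, 6960) N/C.
F = q v×B = (1.602×10⁻¹⁹ C)·(-7330, -4020, 6960) = (-1.17×10⁻¹⁵, -6.44×10⁻¹⁶, 1.11×10⁻¹⁵) N.

F ≈ (-1.17×10⁻¹⁵, -6.44×10⁻¹⁶, 1.11×10⁻¹⁵) N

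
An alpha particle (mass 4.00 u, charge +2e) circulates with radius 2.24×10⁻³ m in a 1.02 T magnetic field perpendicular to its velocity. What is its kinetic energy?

KE ≈ 4.03×10⁻¹⁷ J

v = |q|Br/m, then KE = ½mv² = (qBr)²/(2m).
v = (3.204×10⁻¹⁹)(1.02)(2.24×10⁻³)/6.644×10⁻²⁷ ≈ 1.102×10⁵ m/s.
KE = ½(6.644×10⁻²⁷)(1.102×10⁵)² ≈ 4.03×10⁻¹⁷ J.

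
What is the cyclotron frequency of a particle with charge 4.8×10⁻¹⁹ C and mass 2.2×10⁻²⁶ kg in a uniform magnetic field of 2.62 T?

f ≈ 9.10×10⁶ Hz

f = |q|B/(2πm).
f = (4.8×10⁻¹⁹)(2.62)/(2π·2.2×10⁻²⁶) ≈ 9.10×10⁶ Hz.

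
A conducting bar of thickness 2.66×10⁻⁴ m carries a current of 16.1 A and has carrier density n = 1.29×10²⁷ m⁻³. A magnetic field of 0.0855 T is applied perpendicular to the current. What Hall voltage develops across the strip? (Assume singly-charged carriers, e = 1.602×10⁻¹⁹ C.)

V_H ≈ 2.50×10⁻⁵ V

V_H = IB/(n e t).
V_H = (16.1)(0.0855)/((1.29×10²⁷)(1.602×10⁻¹⁹)(2.66×10⁻⁴)) ≈ 2.50×10⁻⁵ V.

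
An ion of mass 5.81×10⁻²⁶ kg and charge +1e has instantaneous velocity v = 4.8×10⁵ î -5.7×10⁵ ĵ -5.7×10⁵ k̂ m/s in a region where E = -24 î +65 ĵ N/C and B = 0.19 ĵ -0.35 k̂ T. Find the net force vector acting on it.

F ≈ (4.93×10⁻¹⁴, 2.69×10⁻¹⁴, 1.46×10⁻¹⁴) N

v×B = (3.08×10⁵, 1.68×10⁵, 9.12×10⁴) N/C.
E + v×B = (3.08×10⁵, 1.68×10⁵, 9.12×10⁴) N/C.
F = q(E + v×B) = (1.602×10⁻¹⁹ C)·(3.08×10⁵, 1.68×10⁵, 9.12×10⁴) = (4.93×10⁻¹⁴, 2.69×10⁻¹⁴, 1.46×10⁻¹⁴) N.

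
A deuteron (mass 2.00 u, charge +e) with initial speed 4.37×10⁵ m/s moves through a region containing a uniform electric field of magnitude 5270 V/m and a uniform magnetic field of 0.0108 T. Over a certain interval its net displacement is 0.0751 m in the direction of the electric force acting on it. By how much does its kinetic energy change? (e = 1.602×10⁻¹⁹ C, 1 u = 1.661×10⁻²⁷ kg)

ΔKE ≈ 6.34×10⁻¹⁷ J

The magnetic force is always ⟂ v and does no work; only the electric force changes KE.
ΔKE = F_E · d = |q|E d = (1.602×10⁻¹⁹)(5270)(0.0751) ≈ 6.34×10⁻¹⁷ J.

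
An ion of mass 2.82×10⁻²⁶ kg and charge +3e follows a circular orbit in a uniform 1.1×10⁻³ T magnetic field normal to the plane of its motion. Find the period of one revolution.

The cyclotron period depends only on m, q, B: T = 2πm/(|q|B).
T = 2π(2.82×10⁻²⁶)/((4.806×10⁻¹⁹)(1.1×10⁻³)) ≈ 3.4×10⁻⁴ s.

T ≈ 3.4×10⁻⁴ s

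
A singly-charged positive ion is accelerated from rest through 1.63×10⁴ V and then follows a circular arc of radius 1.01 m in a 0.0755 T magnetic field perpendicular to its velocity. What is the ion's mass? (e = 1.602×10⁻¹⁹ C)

Combine |q|V = ½mv² and r = mv/(|q|B): eliminate v to get m = qB²r²/(2V).
m = (1.602×10⁻¹⁹)(0.0755)²(1.01)²/(2·1.63×10⁴) ≈ 2.86×10⁻²⁶ kg.

m ≈ 2.86×10⁻²⁶ kg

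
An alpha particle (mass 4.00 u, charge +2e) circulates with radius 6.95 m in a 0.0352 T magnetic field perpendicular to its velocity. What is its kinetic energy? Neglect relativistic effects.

v = |q|Br/m, then KE = ½mv² = (qBr)²/(2m).
v = (3.204×10⁻¹⁹)(0.0352)(6.95)/6.644×10⁻²⁷ ≈ 1.180×10⁷ m/s.
KE = ½(6.644×10⁻²⁷)(1.180×10⁷)² ≈ 4.62×10⁻¹³ J = 2.89×10⁶ eV.

KE ≈ 2.89×10⁶ eV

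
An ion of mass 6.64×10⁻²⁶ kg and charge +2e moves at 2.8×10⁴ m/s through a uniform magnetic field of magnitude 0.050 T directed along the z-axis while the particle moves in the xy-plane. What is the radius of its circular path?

The magnetic force provides the centripetal force: |q|vB = mv²/r.
r = mv/(|q|B) = (6.64×10⁻²⁶)(2.8×10⁴)/((3.204×10⁻¹⁹)(0.050)) ≈ 0.12 m.

r ≈ 0.12 m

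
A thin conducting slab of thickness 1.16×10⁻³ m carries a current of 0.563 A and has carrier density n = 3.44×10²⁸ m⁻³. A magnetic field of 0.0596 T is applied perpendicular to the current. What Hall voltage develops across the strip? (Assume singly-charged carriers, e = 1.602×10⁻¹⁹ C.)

V_H ≈ 5.25×10⁻⁹ V

V_H = IB/(n e t).
V_H = (0.563)(0.0596)/((3.44×10²⁸)(1.602×10⁻¹⁹)(1.16×10⁻³)) ≈ 5.25×10⁻⁹ V.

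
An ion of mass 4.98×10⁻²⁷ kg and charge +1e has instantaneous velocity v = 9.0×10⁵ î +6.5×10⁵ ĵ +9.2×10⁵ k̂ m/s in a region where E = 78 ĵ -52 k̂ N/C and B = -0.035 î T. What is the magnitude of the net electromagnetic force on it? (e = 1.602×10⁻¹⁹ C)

|F| ≈ 6.30×10⁻¹⁵ N

v×B = (0, -3.22×10⁴, 2.28×10⁴) N/C.
E + v×B = (0, -3.21×10⁴, 2.27×10⁴) N/C.
F = q(E + v×B) = (1.602×10⁻¹⁹ C)·(0, -3.21×10⁴, 2.27×10⁴) = (0, -5.15×10⁻¹⁵, 3.64×10⁻¹⁵) N.
|F| = 6.30×10⁻¹⁵ N.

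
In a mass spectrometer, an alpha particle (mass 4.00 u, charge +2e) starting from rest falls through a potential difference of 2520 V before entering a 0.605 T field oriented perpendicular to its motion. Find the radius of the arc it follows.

r ≈ 0.0169 m

Acceleration: |q|V = ½mv² ⇒ v = √(2|q|V/m) = √(2·3.204×10⁻¹⁹·2520/6.644×10⁻²⁷) ≈ 4.930×10⁵ m/s.
In the field: r = mv/(|q|B) = (6.644×10⁻²⁷)(4.930×10⁵)/((3.204×10⁻¹⁹)(0.605)) ≈ 0.0169 m.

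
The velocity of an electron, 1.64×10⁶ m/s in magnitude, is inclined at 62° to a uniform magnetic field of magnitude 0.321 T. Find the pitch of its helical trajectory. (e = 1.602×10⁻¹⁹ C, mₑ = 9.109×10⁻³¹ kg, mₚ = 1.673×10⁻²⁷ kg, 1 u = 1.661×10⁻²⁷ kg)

v∥ = v cosθ = 1.64×10⁶·cos62° ≈ 7.699×10⁵ m/s.
T = 2πm/(|q|B) = 2π(9.109×10⁻³¹)/((1.602×10⁻¹⁹)(0.321)) ≈ 1.113×10⁻¹⁰ s.
pitch = v∥ T = (7.699×10⁵)(1.113×10⁻¹⁰) ≈ 8.57×10⁻⁵ m.

p ≈ 8.57×10⁻⁵ m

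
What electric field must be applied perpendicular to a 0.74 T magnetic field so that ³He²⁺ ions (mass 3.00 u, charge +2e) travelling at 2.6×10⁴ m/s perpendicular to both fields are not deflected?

E = 1.9×10⁴ V/m

For straight-line motion qE = qvB, so E = vB.
E = 2.6×10⁴ × 0.74 = 1.9×10⁴ V/m.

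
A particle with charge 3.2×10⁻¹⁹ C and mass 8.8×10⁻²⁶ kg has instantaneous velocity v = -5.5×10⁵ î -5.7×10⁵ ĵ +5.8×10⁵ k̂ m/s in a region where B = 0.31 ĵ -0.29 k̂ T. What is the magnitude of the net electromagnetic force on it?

v×B = (-1.45×10⁴, -1.60×10⁵, -1.70×10⁵) N/C.
F = q v×B = (3.2×10⁻¹⁹ C)·(-1.45×10⁴, -1.60×10⁵, -1.70×10⁵) = (-4.64×10⁻¹⁵, -5.10×10⁻¹⁴, -5.46×10⁻¹⁴) N.
|F| = 7.49×10⁻¹⁴ N.

|F| ≈ 7.49×10⁻¹⁴ N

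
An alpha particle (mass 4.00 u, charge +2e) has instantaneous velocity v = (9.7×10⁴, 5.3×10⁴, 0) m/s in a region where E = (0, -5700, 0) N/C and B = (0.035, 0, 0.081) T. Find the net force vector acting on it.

v×B = (4290, -7860, -1860) N/C.
E + v×B = (4290, -1.36×10⁴, -1860) N/C.
F = q(E + v×B) = (3.204×10⁻¹⁹ C)·(4290, -1.36×10⁴, -1860) = (1.38×10⁻¹⁵, -4.34×10⁻¹⁵, -5.94×10⁻¹⁶) N.

F ≈ (1.38×10⁻¹⁵, -4.34×10⁻¹⁵, -5.94×10⁻¹⁶) N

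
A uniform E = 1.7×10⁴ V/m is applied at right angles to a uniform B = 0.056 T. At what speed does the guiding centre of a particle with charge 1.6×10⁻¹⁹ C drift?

v_d ≈ 3.0×10⁵ m/s

The steady drift has the magnetic force balancing the electric force, so v_d = E/B.
v_d = 1.7×10⁴/0.056 = 3.0×10⁵ m/s.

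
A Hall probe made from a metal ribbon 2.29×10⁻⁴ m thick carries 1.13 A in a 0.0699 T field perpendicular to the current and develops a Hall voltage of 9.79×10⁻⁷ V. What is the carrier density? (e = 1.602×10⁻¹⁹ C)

From V_H = IB/(n e t), n = IB/(V_H e t).
n = (1.13)(0.0699)/((9.79×10⁻⁷)(1.602×10⁻¹⁹)(2.29×10⁻⁴)) ≈ 2.20×10²⁷ m⁻³.

n ≈ 2.20×10²⁷ m⁻³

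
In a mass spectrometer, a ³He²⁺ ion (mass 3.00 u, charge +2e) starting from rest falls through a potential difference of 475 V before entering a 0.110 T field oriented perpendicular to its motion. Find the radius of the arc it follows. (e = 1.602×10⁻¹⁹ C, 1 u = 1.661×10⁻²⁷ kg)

Acceleration: |q|V = ½mv² ⇒ v = √(2|q|V/m) = √(2·3.204×10⁻¹⁹·475/4.983×10⁻²⁷) ≈ 2.472×10⁵ m/s.
In the field: r = mv/(|q|B) = (4.983×10⁻²⁷)(2.472×10⁵)/((3.204×10⁻¹⁹)(0.110)) ≈ 0.0349 m.

r ≈ 0.0349 m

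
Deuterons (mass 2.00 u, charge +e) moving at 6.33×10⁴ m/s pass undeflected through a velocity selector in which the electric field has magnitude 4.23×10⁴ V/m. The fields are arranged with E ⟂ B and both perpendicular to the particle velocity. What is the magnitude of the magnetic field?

Balance of forces in the selector: qE = qvB ⇒ B = E/v.
B = 4.23×10⁴/6.33×10⁴ = 0.668 T.

B = 0.668 T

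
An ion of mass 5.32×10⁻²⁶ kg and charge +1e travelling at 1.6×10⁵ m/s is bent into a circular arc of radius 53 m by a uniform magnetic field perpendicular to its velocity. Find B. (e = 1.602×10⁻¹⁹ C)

B ≈ 1.0×10⁻³ T

From |q|vB = mv²/r, B = mv/(|q|r).
B = (5.32×10⁻²⁶)(1.6×10⁵)/((1.602×10⁻¹⁹)(53)) ≈ 1.0×10⁻³ T.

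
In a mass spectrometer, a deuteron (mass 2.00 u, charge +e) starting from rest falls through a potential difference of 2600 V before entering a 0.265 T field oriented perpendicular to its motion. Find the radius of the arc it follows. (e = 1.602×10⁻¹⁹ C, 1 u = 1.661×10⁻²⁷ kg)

r ≈ 0.0392 m

Acceleration: |q|V = ½mv² ⇒ v = √(2|q|V/m) = √(2·1.602×10⁻¹⁹·2600/3.322×10⁻²⁷) ≈ 5.008×10⁵ m/s.
In the field: r = mv/(|q|B) = (3.322×10⁻²⁷)(5.008×10⁵)/((1.602×10⁻¹⁹)(0.265)) ≈ 0.0392 m.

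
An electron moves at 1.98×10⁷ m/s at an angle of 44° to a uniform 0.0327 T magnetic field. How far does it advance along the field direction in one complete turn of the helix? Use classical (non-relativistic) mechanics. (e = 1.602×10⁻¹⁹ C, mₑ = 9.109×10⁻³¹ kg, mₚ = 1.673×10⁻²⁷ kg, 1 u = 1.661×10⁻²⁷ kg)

p ≈ 0.0156 m

v∥ = v cosθ = 1.98×10⁷·cos44° ≈ 1.424×10⁷ m/s.
T = 2πm/(|q|B) = 2π(9.109×10⁻³¹)/((1.602×10⁻¹⁹)(0.0327)) ≈ 1.093×10⁻⁹ s.
pitch = v∥ T = (1.424×10⁷)(1.093×10⁻⁹) ≈ 0.0156 m.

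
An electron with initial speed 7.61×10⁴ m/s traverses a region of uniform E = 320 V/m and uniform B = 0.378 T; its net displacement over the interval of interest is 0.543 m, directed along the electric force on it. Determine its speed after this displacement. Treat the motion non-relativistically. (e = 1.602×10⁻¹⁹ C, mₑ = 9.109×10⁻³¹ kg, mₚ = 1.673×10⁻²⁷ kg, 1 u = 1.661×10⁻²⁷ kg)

B does no work; ΔKE = |q|E d.
½mv_f² = ½mv₀² + |q|Ed = ½(9.109×10⁻³¹)(7.61×10⁴)² + (1.602×10⁻¹⁹)(320)(0.543) ≈ 2.638×10⁻²¹ J + 2.784×10⁻¹⁷ J ≈ 2.784×10⁻¹⁷ J.
v_f = √(2·2.784×10⁻¹⁷/9.109×10⁻³¹) ≈ 7.82×10⁶ m/s.

v_f ≈ 7.82×10⁶ m/s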